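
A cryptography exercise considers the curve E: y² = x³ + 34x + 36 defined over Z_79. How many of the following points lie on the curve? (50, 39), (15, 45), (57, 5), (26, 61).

2

(50, 39): 39² ≡ 20, rhs ≡ 20 → on.
(15, 45): 45² ≡ 50, rhs ≡ 50 → on.
(57, 5): 5² ≡ 25, rhs ≡ 16 → off.
(26, 61): 61² ≡ 8, rhs ≡ 10 → off.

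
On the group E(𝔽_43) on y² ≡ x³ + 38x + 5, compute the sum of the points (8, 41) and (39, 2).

(8, 41) + (39, 2). λ = (2 - 41)/(39 - 8) ≡ 4/31 mod 43. 31⁻¹ ≡ 25 (mod 43), so λ ≡ 14.
  x = λ² - 8 - 39 = 196 - 47 ≡ 20; y = λ·(8 - 20) - 41 ≡ 6. → (20, 6)

(20, 6)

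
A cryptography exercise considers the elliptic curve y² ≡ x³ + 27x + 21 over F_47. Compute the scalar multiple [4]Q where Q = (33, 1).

(44, 17)

Repeated addition: build up to 4Q.
2Q: tangent at (33, 1): λ = (3·33² + 27)/(2·1) ≡ 4/2. 2⁻¹ ≡ 24 (mod 47), so λ ≡ 4·24 ≡ 2.
  x = λ² - 33 - 33 = 4 - 66 ≡ 32; y = λ·(33 - 32) - 1 ≡ 1. → (32, 1)
3Q: (32, 1) + (33, 1). λ = (1 - 1)/(33 - 32) ≡ 0/1 mod 47. 1⁻¹ ≡ 1 (mod 47), so λ ≡ 0.
  x = λ² - 32 - 33 = 0 - 65 ≡ 29; y = λ·(32 - 29) - 1 ≡ 46. → (29, 46)
4Q: (29, 46) + (33, 1). λ = (1 - 46)/(33 - 29) ≡ 2/4 mod 47. 4⁻¹ ≡ 12 (mod 47) since 4·12 = 48 ≡ 1, so λ ≡ 24.
  x = λ² - 29 - 33 = 576 - 62 ≡ 44; y = λ·(29 - 44) - 46 ≡ 17. → (44, 17)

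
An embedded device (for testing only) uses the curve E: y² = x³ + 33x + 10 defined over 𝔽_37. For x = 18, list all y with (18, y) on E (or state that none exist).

none

x³ + 33x + 10 = 6436 ≡ 35 (mod 37).
35 is a non-residue mod 37; no y exists.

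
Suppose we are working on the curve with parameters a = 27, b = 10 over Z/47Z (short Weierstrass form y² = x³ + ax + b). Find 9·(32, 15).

Write G = (32, 15).
Repeated addition: build up to 9G.
2G: tangent at (32, 15): λ = (3·32² + 27)/(2·15) ≡ 44/30. 30⁻¹ ≡ 11 (mod 47) since 30·11 = 330 ≡ 1, so λ ≡ 44·11 ≡ 14.
  x = λ² - 32 - 32 = 196 - 64 ≡ 38; y = λ·(32 - 38) - 15 ≡ 42. → (38, 42)
3G: (38, 42) + (32, 15). λ = (15 - 42)/(32 - 38) ≡ 20/41 mod 47. 41⁻¹ ≡ 39 (mod 47) since 41·39 = 1599 ≡ 1, so λ ≡ 28.
  x = λ² - 38 - 32 = 784 - 70 ≡ 9; y = λ·(38 - 9) - 42 ≡ 18. → (9, 18)
4G: (9, 18) + (32, 15). λ = (15 - 18)/(32 - 9) ≡ 44/23 mod 47. 23⁻¹ ≡ 45 (mod 47) since 23·45 = 1035 ≡ 1, so λ ≡ 6.
  x = λ² - 9 - 32 = 36 - 41 ≡ 42; y = λ·(9 - 42) - 18 ≡ 19. → (42, 19)
5G: (42, 19) + (32, 15). λ = (15 - 19)/(32 - 42) ≡ 43/37 mod 47. 37⁻¹ ≡ 14 (mod 47), so λ ≡ 38.
  x = λ² - 42 - 32 = 1444 - 74 ≡ 7; y = λ·(42 - 7) - 19 ≡ 42. → (7, 42)
6G: (7, 42) + (32, 15). λ = (15 - 42)/(32 - 7) ≡ 20/25 mod 47. 25⁻¹ ≡ 32 (mod 47), so λ ≡ 29.
  x = λ² - 7 - 32 = 841 - 39 ≡ 3; y = λ·(7 - 3) - 42 ≡ 27. → (3, 27)
7G: (3, 27) + (32, 15). λ = (15 - 27)/(32 - 3) ≡ 35/29 mod 47. 29⁻¹ ≡ 13 (mod 47) since 29·13 = 377 ≡ 1, so λ ≡ 32.
  x = λ² - 3 - 32 = 1024 - 35 ≡ 2; y = λ·(3 - 2) - 27 ≡ 5. → (2, 5)
8G: (2, 5) + (32, 15). λ = (15 - 5)/(32 - 2) ≡ 10/30 mod 47. 30⁻¹ ≡ 11 (mod 47), so λ ≡ 16.
  x = λ² - 2 - 32 = 256 - 34 ≡ 34; y = λ·(2 - 34) - 5 ≡ 0. → (34, 0)
9G: (34, 0) + (32, 15). λ = (15 - 0)/(32 - 34) ≡ 15/45 mod 47. 45⁻¹ ≡ 23 (mod 47), so λ ≡ 16.
  x = λ² - 34 - 32 = 256 - 66 ≡ 2; y = λ·(34 - 2) - 0 ≡ 42. → (2, 42)

(2, 42)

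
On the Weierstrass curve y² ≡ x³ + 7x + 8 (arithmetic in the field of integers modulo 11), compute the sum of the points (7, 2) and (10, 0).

(7, 2) + (10, 0). λ = (0 - 2)/(10 - 7) ≡ 9/3 mod 11. 3⁻¹ ≡ 4 (mod 11), so λ ≡ 3.
  x = λ² - 7 - 10 = 9 - 17 ≡ 3; y = λ·(7 - 3) - 2 ≡ 10. → (3, 10)

(3, 10)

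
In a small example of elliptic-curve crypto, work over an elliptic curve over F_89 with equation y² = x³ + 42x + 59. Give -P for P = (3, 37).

-(3, 37) = (3, -37 mod 89) = (3, 52).

(3, 52)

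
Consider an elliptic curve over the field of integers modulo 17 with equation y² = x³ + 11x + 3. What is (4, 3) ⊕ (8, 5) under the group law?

(1, 7)

(4, 3) + (8, 5). λ = (5 - 3)/(8 - 4) ≡ 2/4 mod 17. 4⁻¹ ≡ 13 (mod 17) since 4·13 = 52 ≡ 1, so λ ≡ 9.
  x = λ² - 4 - 8 = 81 - 12 ≡ 1; y = λ·(4 - 1) - 3 ≡ 7. → (1, 7)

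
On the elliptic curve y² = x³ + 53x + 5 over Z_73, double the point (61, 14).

(23, 55)

tangent at (61, 14): λ = (3·61² + 53)/(2·14) ≡ 47/28. 28⁻¹ ≡ 60 (mod 73) since 28·60 = 1680 ≡ 1, so λ ≡ 47·60 ≡ 46.
  x = λ² - 61 - 61 = 2116 - 122 ≡ 23; y = λ·(61 - 23) - 14 ≡ 55. → (23, 55)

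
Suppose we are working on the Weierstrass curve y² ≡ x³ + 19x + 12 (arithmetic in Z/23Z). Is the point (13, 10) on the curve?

y² = 10² ≡ 8; x³ + 19x + 12 = 2456 ≡ 18 (mod 23). 8 ≠ 18.

no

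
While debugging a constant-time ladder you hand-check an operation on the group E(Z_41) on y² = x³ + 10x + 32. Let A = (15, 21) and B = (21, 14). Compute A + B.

(28, 1)

(15, 21) + (21, 14). λ = (14 - 21)/(21 - 15) ≡ 34/6 mod 41. 6⁻¹ ≡ 7 (mod 41) since 6·7 = 42 ≡ 1, so λ ≡ 33.
  x = λ² - 15 - 21 = 1089 - 36 ≡ 28; y = λ·(15 - 28) - 21 ≡ 1. → (28, 1)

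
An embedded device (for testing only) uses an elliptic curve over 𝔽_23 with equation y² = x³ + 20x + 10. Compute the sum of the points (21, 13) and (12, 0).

(21, 13) + (12, 0). λ = (0 - 13)/(12 - 21) ≡ 10/14 mod 23. 14⁻¹ ≡ 5 (mod 23) since 14·5 = 70 ≡ 1, so λ ≡ 4.
  x = λ² - 21 - 12 = 16 - 33 ≡ 6; y = λ·(21 - 6) - 13 ≡ 1. → (6, 1)

(6, 1)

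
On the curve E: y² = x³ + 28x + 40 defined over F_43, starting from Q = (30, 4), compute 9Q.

(30, 39)

Double-and-add on 9 = (1001)₂. Start with Q = (30, 4) for the leading 1-bit.
double: tangent at (30, 4): λ = (3·30² + 28)/(2·4) ≡ 19/8. 8⁻¹ ≡ 27 (mod 43), so λ ≡ 19·27 ≡ 40.
  x = λ² - 30 - 30 = 1600 - 60 ≡ 35; y = λ·(30 - 35) - 4 ≡ 11. → (35, 11)
double: tangent at (35, 11): λ = (3·35² + 28)/(2·11) ≡ 5/22. 22⁻¹ ≡ 2 (mod 43), so λ ≡ 5·2 ≡ 10.
  x = λ² - 35 - 35 = 100 - 70 ≡ 30; y = λ·(35 - 30) - 11 ≡ 39. → (30, 39)
double: tangent at (30, 39): λ = (3·30² + 28)/(2·39) ≡ 19/35. 35⁻¹ ≡ 16 (mod 43) since 35·16 = 560 ≡ 1, so λ ≡ 19·16 ≡ 3.
  x = λ² - 30 - 30 = 9 - 60 ≡ 35; y = λ·(30 - 35) - 39 ≡ 32. → (35, 32)
add Q: (35, 32) + (30, 4). λ = (4 - 32)/(30 - 35) ≡ 15/38 mod 43. 38⁻¹ ≡ 17 (mod 43), so λ ≡ 40.
  x = λ² - 35 - 30 = 1600 - 65 ≡ 30; y = λ·(35 - 30) - 32 ≡ 39. → (30, 39)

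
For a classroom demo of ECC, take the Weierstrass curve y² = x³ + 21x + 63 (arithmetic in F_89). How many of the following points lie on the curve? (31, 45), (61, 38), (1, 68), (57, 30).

2

(31, 45): 45² ≡ 67, rhs ≡ 67 → on.
(61, 38): 38² ≡ 20, rhs ≡ 40 → off.
(1, 68): 68² ≡ 85, rhs ≡ 85 → on.
(57, 30): 30² ≡ 10, rhs ≡ 87 → off.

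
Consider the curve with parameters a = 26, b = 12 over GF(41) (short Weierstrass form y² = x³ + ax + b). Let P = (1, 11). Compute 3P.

Repeated addition: build up to 3P.
2P: tangent at (1, 11): λ = (3·1² + 26)/(2·11) ≡ 29/22. 22⁻¹ ≡ 28 (mod 41) since 22·28 = 616 ≡ 1, so λ ≡ 29·28 ≡ 33.
  x = λ² - 1 - 1 = 1089 - 2 ≡ 21; y = λ·(1 - 21) - 11 ≡ 26. → (21, 26)
3P: (21, 26) + (1, 11). λ = (11 - 26)/(1 - 21) ≡ 26/21 mod 41. 21⁻¹ ≡ 2 (mod 41), so λ ≡ 11.
  x = λ² - 21 - 1 = 121 - 22 ≡ 17; y = λ·(21 - 17) - 26 ≡ 18. → (17, 18)

(17, 18)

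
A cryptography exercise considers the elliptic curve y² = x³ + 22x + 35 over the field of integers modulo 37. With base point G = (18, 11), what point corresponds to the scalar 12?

Double-and-add on 12 = (1100)₂. Start with G = (18, 11) for the leading 1-bit.
double: tangent at (18, 11): λ = (3·18² + 22)/(2·11) ≡ 32/22. 22⁻¹ ≡ 32 (mod 37), so λ ≡ 32·32 ≡ 25.
  x = λ² - 18 - 18 = 625 - 36 ≡ 34; y = λ·(18 - 34) - 11 ≡ 33. → (34, 33)
add G: (34, 33) + (18, 11). λ = (11 - 33)/(18 - 34) ≡ 15/21 mod 37. 21⁻¹ ≡ 30 (mod 37) since 21·30 = 630 ≡ 1, so λ ≡ 6.
  x = λ² - 34 - 18 = 36 - 52 ≡ 21; y = λ·(34 - 21) - 33 ≡ 8. → (21, 8)
double: tangent at (21, 8): λ = (3·21² + 22)/(2·8) ≡ 13/16. 16⁻¹ ≡ 7 (mod 37) since 16·7 = 112 ≡ 1, so λ ≡ 13·7 ≡ 17.
  x = λ² - 21 - 21 = 289 - 42 ≡ 25; y = λ·(21 - 25) - 8 ≡ 35. → (25, 35)
double: tangent at (25, 35): λ = (3·25² + 22)/(2·35) ≡ 10/33. 33⁻¹ ≡ 9 (mod 37) since 33·9 = 297 ≡ 1, so λ ≡ 10·9 ≡ 16.
  x = λ² - 25 - 25 = 256 - 50 ≡ 21; y = λ·(25 - 21) - 35 ≡ 29. → (21, 29)

(21, 29)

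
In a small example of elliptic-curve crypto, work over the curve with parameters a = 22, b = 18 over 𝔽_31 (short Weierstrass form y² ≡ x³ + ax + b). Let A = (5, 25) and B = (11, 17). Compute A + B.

(5, 25) + (11, 17). λ = (17 - 25)/(11 - 5) ≡ 23/6 mod 31. 6⁻¹ ≡ 26 (mod 31) since 6·26 = 156 ≡ 1, so λ ≡ 9.
  x = λ² - 5 - 11 = 81 - 16 ≡ 3; y = λ·(5 - 3) - 25 ≡ 24. → (3, 24)

(3, 24)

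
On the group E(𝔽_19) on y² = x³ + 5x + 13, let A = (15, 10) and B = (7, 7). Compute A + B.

(15, 10) + (7, 7). λ = (7 - 10)/(7 - 15) ≡ 16/11 mod 19. 11⁻¹ ≡ 7 (mod 19) since 11·7 = 77 ≡ 1, so λ ≡ 17.
  x = λ² - 15 - 7 = 289 - 22 ≡ 1; y = λ·(15 - 1) - 10 ≡ 0. → (1, 0)

(1, 0)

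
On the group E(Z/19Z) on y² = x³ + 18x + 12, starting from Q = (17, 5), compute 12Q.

Double-and-add on 12 = (1100)₂. Start with Q = (17, 5) for the leading 1-bit.
double: tangent at (17, 5): λ = (3·17² + 18)/(2·5) ≡ 11/10. 10⁻¹ ≡ 2 (mod 19), so λ ≡ 11·2 ≡ 3.
  x = λ² - 17 - 17 = 9 - 34 ≡ 13; y = λ·(17 - 13) - 5 ≡ 7. → (13, 7)
add Q: (13, 7) + (17, 5). λ = (5 - 7)/(17 - 13) ≡ 17/4 mod 19. 4⁻¹ ≡ 5 (mod 19), so λ ≡ 9.
  x = λ² - 13 - 17 = 81 - 30 ≡ 13; y = λ·(13 - 13) - 7 ≡ 12. → (13, 12)
double: tangent at (13, 12): λ = (3·13² + 18)/(2·12) ≡ 12/5. 5⁻¹ ≡ 4 (mod 19), so λ ≡ 12·4 ≡ 10.
  x = λ² - 13 - 13 = 100 - 26 ≡ 17; y = λ·(13 - 17) - 12 ≡ 5. → (17, 5)
double: tangent at (17, 5): λ = (3·17² + 18)/(2·5) ≡ 11/10. 10⁻¹ ≡ 2 (mod 19), so λ ≡ 11·2 ≡ 3.
  x = λ² - 17 - 17 = 9 - 34 ≡ 13; y = λ·(17 - 13) - 5 ≡ 7. → (13, 7)

(13, 7)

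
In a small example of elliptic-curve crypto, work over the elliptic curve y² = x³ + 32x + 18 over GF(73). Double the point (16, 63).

tangent at (16, 63): λ = (3·16² + 32)/(2·63) ≡ 70/53. 53⁻¹ ≡ 62 (mod 73), so λ ≡ 70·62 ≡ 33.
  x = λ² - 16 - 16 = 1089 - 32 ≡ 35; y = λ·(16 - 35) - 63 ≡ 40. → (35, 40)

(35, 40)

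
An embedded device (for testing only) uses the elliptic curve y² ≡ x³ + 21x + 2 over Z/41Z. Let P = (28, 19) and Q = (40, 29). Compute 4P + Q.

First 4P:
Repeated addition: build up to 4P.
2P: tangent at (28, 19): λ = (3·28² + 21)/(2·19) ≡ 36/38. 38⁻¹ ≡ 27 (mod 41), so λ ≡ 36·27 ≡ 29.
  x = λ² - 28 - 28 = 841 - 56 ≡ 6; y = λ·(28 - 6) - 19 ≡ 4. → (6, 4)
3P: (6, 4) + (28, 19). λ = (19 - 4)/(28 - 6) ≡ 15/22 mod 41. 22⁻¹ ≡ 28 (mod 41), so λ ≡ 10.
  x = λ² - 6 - 28 = 100 - 34 ≡ 25; y = λ·(6 - 25) - 4 ≡ 11. → (25, 11)
4P: (25, 11) + (28, 19). λ = (19 - 11)/(28 - 25) ≡ 8/3 mod 41. 3⁻¹ ≡ 14 (mod 41), so λ ≡ 30.
  x = λ² - 25 - 28 = 900 - 53 ≡ 27; y = λ·(25 - 27) - 11 ≡ 11. → (27, 11)
4P = (27, 11).
Finally 4P + Q:
(27, 11) + (40, 29). λ = (29 - 11)/(40 - 27) ≡ 18/13 mod 41. 13⁻¹ ≡ 19 (mod 41) since 13·19 = 247 ≡ 1, so λ ≡ 14.
  x = λ² - 27 - 40 = 196 - 67 ≡ 6; y = λ·(27 - 6) - 11 ≡ 37. → (6, 37)

(6, 37)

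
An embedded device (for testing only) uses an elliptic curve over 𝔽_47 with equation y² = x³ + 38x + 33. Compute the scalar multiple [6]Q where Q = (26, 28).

Double-and-add on 6 = (110)₂. Start with Q = (26, 28) for the leading 1-bit.
double: tangent at (26, 28): λ = (3·26² + 38)/(2·28) ≡ 45/9. 9⁻¹ ≡ 21 (mod 47), so λ ≡ 45·21 ≡ 5.
  x = λ² - 26 - 26 = 25 - 52 ≡ 20; y = λ·(26 - 20) - 28 ≡ 2. → (20, 2)
add Q: (20, 2) + (26, 28). λ = (28 - 2)/(26 - 20) ≡ 26/6 mod 47. 6⁻¹ ≡ 8 (mod 47), so λ ≡ 20.
  x = λ² - 20 - 26 = 400 - 46 ≡ 25; y = λ·(20 - 25) - 2 ≡ 39. → (25, 39)
double: tangent at (25, 39): λ = (3·25² + 38)/(2·39) ≡ 33/31. 31⁻¹ ≡ 44 (mod 47) since 31·44 = 1364 ≡ 1, so λ ≡ 33·44 ≡ 42.
  x = λ² - 25 - 25 = 1764 - 50 ≡ 22; y = λ·(25 - 22) - 39 ≡ 40. → (22, 40)

(22, 40)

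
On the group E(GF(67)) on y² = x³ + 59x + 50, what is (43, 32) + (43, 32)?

(5, 1)

tangent at (43, 32): λ = (3·43² + 59)/(2·32) ≡ 45/64. 64⁻¹ ≡ 22 (mod 67) since 64·22 = 1408 ≡ 1, so λ ≡ 45·22 ≡ 52.
  x = λ² - 43 - 43 = 2704 - 86 ≡ 5; y = λ·(43 - 5) - 32 ≡ 1. → (5, 1)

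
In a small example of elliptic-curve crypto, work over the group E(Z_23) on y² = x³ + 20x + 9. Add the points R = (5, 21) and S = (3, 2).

(5, 21) + (3, 2). λ = (2 - 21)/(3 - 5) ≡ 4/21 mod 23. 21⁻¹ ≡ 11 (mod 23), so λ ≡ 21.
  x = λ² - 5 - 3 = 441 - 8 ≡ 19; y = λ·(5 - 19) - 21 ≡ 7. → (19, 7)

(19, 7)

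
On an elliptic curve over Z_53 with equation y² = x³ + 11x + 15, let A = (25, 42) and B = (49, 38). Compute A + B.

(25, 42) + (49, 38). λ = (38 - 42)/(49 - 25) ≡ 49/24 mod 53. 24⁻¹ ≡ 42 (mod 53), so λ ≡ 44.
  x = λ² - 25 - 49 = 1936 - 74 ≡ 7; y = λ·(25 - 7) - 42 ≡ 8. → (7, 8)

(7, 8)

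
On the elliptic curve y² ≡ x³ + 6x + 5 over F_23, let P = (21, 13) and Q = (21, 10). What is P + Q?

The two points share x = 21 and their y-coordinates satisfy 13 + 10 ≡ 0 (mod 23), so they are inverses. Their sum is O.

O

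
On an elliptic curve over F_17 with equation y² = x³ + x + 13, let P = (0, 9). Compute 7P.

(14, 0)

Repeated addition: build up to 7P.
2P: tangent at (0, 9): λ = (3·0² + 1)/(2·9) ≡ 1/1. 1⁻¹ ≡ 1 (mod 17), so λ ≡ 1·1 ≡ 1.
  x = λ² - 0 - 0 = 1 - 0 ≡ 1; y = λ·(0 - 1) - 9 ≡ 7. → (1, 7)
3P: (1, 7) + (0, 9). λ = (9 - 7)/(0 - 1) ≡ 2/16 mod 17. 16⁻¹ ≡ 16 (mod 17) since 16·16 = 256 ≡ 1, so λ ≡ 15.
  x = λ² - 1 - 0 = 225 - 1 ≡ 3; y = λ·(1 - 3) - 7 ≡ 14. → (3, 14)
4P: (3, 14) + (0, 9). λ = (9 - 14)/(0 - 3) ≡ 12/14 mod 17. 14⁻¹ ≡ 11 (mod 17), so λ ≡ 13.
  x = λ² - 3 - 0 = 169 - 3 ≡ 13; y = λ·(3 - 13) - 14 ≡ 9. → (13, 9)
5P: (13, 9) + (0, 9). λ = (9 - 9)/(0 - 13) ≡ 0/4 mod 17. 4⁻¹ ≡ 13 (mod 17), so λ ≡ 0.
  x = λ² - 13 - 0 = 0 - 13 ≡ 4; y = λ·(13 - 4) - 9 ≡ 8. → (4, 8)
6P: (4, 8) + (0, 9). λ = (9 - 8)/(0 - 4) ≡ 1/13 mod 17. 13⁻¹ ≡ 4 (mod 17) since 13·4 = 52 ≡ 1, so λ ≡ 4.
  x = λ² - 4 - 0 = 16 - 4 ≡ 12; y = λ·(4 - 12) - 8 ≡ 11. → (12, 11)
7P: (12, 11) + (0, 9). λ = (9 - 11)/(0 - 12) ≡ 15/5 mod 17. 5⁻¹ ≡ 7 (mod 17), so λ ≡ 3.
  x = λ² - 12 - 0 = 9 - 12 ≡ 14; y = λ·(12 - 14) - 11 ≡ 0. → (14, 0)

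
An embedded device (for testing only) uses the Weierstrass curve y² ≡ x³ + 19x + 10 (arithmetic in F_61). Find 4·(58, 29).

Write G = (58, 29).
Double-and-add on 4 = (100)₂. Start with G = (58, 29) for the leading 1-bit.
double: tangent at (58, 29): λ = (3·58² + 19)/(2·29) ≡ 46/58. 58⁻¹ ≡ 20 (mod 61), so λ ≡ 46·20 ≡ 5.
  x = λ² - 58 - 58 = 25 - 116 ≡ 31; y = λ·(58 - 31) - 29 ≡ 45. → (31, 45)
double: tangent at (31, 45): λ = (3·31² + 19)/(2·45) ≡ 35/29. 29⁻¹ ≡ 40 (mod 61), so λ ≡ 35·40 ≡ 58.
  x = λ² - 31 - 31 = 3364 - 62 ≡ 8; y = λ·(31 - 8) - 45 ≡ 8. → (8, 8)

(8, 8)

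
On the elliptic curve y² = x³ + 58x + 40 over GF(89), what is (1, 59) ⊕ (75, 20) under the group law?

(1, 59) + (75, 20). λ = (20 - 59)/(75 - 1) ≡ 50/74 mod 89. 74⁻¹ ≡ 83 (mod 89), so λ ≡ 56.
  x = λ² - 1 - 75 = 3136 - 76 ≡ 34; y = λ·(1 - 34) - 59 ≡ 51. → (34, 51)

(34, 51)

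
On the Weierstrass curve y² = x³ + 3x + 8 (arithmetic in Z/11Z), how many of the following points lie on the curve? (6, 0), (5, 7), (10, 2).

(6, 0): 0² ≡ 0, rhs ≡ 0 → on.
(5, 7): 7² ≡ 5, rhs ≡ 5 → on.
(10, 2): 2² ≡ 4, rhs ≡ 4 → on.

3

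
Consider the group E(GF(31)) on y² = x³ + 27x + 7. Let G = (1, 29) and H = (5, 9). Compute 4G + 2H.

(5, 9)

First 4G:
Double-and-add on 4 = (100)₂. Start with G = (1, 29) for the leading 1-bit.
double: tangent at (1, 29): λ = (3·1² + 27)/(2·29) ≡ 30/27. 27⁻¹ ≡ 23 (mod 31) since 27·23 = 621 ≡ 1, so λ ≡ 30·23 ≡ 8.
  x = λ² - 1 - 1 = 64 - 2 ≡ 0; y = λ·(1 - 0) - 29 ≡ 10. → (0, 10)
double: tangent at (0, 10): λ = (3·0² + 27)/(2·10) ≡ 27/20. 20⁻¹ ≡ 14 (mod 31), so λ ≡ 27·14 ≡ 6.
  x = λ² - 0 - 0 = 36 - 0 ≡ 5; y = λ·(0 - 5) - 10 ≡ 22. → (5, 22)
4G = (5, 22).
Next 2H:
Repeated addition: build up to 2H.
2H: tangent at (5, 9): λ = (3·5² + 27)/(2·9) ≡ 9/18. 18⁻¹ ≡ 19 (mod 31), so λ ≡ 9·19 ≡ 16.
  x = λ² - 5 - 5 = 256 - 10 ≡ 29; y = λ·(5 - 29) - 9 ≡ 10. → (29, 10)
2H = (29, 10).
Finally 4G + 2H:
(5, 22) + (29, 10). λ = (10 - 22)/(29 - 5) ≡ 19/24 mod 31. 24⁻¹ ≡ 22 (mod 31), so λ ≡ 15.
  x = λ² - 5 - 29 = 225 - 34 ≡ 5; y = λ·(5 - 5) - 22 ≡ 9. → (5, 9)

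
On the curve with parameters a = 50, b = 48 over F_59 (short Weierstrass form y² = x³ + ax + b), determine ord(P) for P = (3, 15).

2P: tangent at (3, 15): λ = (3·3² + 50)/(2·15) ≡ 18/30. 30⁻¹ ≡ 2 (mod 59) since 30·2 = 60 ≡ 1, so λ ≡ 18·2 ≡ 36.
  x = λ² - 3 - 3 = 1296 - 6 ≡ 51; y = λ·(3 - 51) - 15 ≡ 27. → (51, 27)
3P: (51, 27) + (3, 15). λ = (15 - 27)/(3 - 51) ≡ 47/11 mod 59. 11⁻¹ ≡ 43 (mod 59) since 11·43 = 473 ≡ 1, so λ ≡ 15.
  x = λ² - 51 - 3 = 225 - 54 ≡ 53; y = λ·(51 - 53) - 27 ≡ 2. → (53, 2)
4P: (53, 2) + (3, 15). λ = (15 - 2)/(3 - 53) ≡ 13/9 mod 59. 9⁻¹ ≡ 46 (mod 59) since 9·46 = 414 ≡ 1, so λ ≡ 8.
  x = λ² - 53 - 3 = 64 - 56 ≡ 8; y = λ·(53 - 8) - 2 ≡ 4. → (8, 4)
5P: (8, 4) + (3, 15). λ = (15 - 4)/(3 - 8) ≡ 11/54 mod 59. 54⁻¹ ≡ 47 (mod 59) since 54·47 = 2538 ≡ 1, so λ ≡ 45.
  x = λ² - 8 - 3 = 2025 - 11 ≡ 8; y = λ·(8 - 8) - 4 ≡ 55. → (8, 55)
6P: (8, 55) + (3, 15). λ = (15 - 55)/(3 - 8) ≡ 19/54 mod 59. 54⁻¹ ≡ 47 (mod 59), so λ ≡ 8.
  x = λ² - 8 - 3 = 64 - 11 ≡ 53; y = λ·(8 - 53) - 55 ≡ 57. → (53, 57)
7P: (53, 57) + (3, 15). λ = (15 - 57)/(3 - 53) ≡ 17/9 mod 59. 9⁻¹ ≡ 46 (mod 59), so λ ≡ 15.
  x = λ² - 53 - 3 = 225 - 56 ≡ 51; y = λ·(53 - 51) - 57 ≡ 32. → (51, 32)
8P: (51, 32) + (3, 15). λ = (15 - 32)/(3 - 51) ≡ 42/11 mod 59. 11⁻¹ ≡ 43 (mod 59) since 11·43 = 473 ≡ 1, so λ ≡ 36.
  x = λ² - 51 - 3 = 1296 - 54 ≡ 3; y = λ·(51 - 3) - 32 ≡ 44. → (3, 44)
9P: (3, 44) + (3, 15): same x and y₁ ≡ -y₂, so the sum is 𝒪.
9P = 𝒪, so the order is 9.

9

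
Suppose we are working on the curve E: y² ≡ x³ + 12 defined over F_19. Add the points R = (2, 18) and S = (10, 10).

(2, 18) + (10, 10). λ = (10 - 18)/(10 - 2) ≡ 11/8 mod 19. 8⁻¹ ≡ 12 (mod 19) since 8·12 = 96 ≡ 1, so λ ≡ 18.
  x = λ² - 2 - 10 = 324 - 12 ≡ 8; y = λ·(2 - 8) - 18 ≡ 7. → (8, 7)

(8, 7)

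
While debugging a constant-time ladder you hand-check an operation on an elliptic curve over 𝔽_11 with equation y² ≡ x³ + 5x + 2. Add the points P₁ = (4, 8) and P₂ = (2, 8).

(4, 8) + (2, 8). λ = (8 - 8)/(2 - 4) ≡ 0/9 mod 11. 9⁻¹ ≡ 5 (mod 11), so λ ≡ 0.
  x = λ² - 4 - 2 = 0 - 6 ≡ 5; y = λ·(4 - 5) - 8 ≡ 3. → (5, 3)

(5, 3)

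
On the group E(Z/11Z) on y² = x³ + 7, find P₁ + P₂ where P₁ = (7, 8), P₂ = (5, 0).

(7, 8) + (5, 0). λ = (0 - 8)/(5 - 7) ≡ 3/9 mod 11. 9⁻¹ ≡ 5 (mod 11) since 9·5 = 45 ≡ 1, so λ ≡ 4.
  x = λ² - 7 - 5 = 16 - 12 ≡ 4; y = λ·(7 - 4) - 8 ≡ 4. → (4, 4)

(4, 4)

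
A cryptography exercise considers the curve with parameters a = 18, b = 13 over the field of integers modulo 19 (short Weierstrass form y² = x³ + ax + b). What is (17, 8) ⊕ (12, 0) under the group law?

(7, 8)

(17, 8) + (12, 0). λ = (0 - 8)/(12 - 17) ≡ 11/14 mod 19. 14⁻¹ ≡ 15 (mod 19) since 14·15 = 210 ≡ 1, so λ ≡ 13.
  x = λ² - 17 - 12 = 169 - 29 ≡ 7; y = λ·(17 - 7) - 8 ≡ 8. → (7, 8)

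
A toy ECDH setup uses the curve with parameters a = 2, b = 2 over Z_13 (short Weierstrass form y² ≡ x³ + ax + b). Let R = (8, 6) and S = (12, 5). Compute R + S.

(8, 6) + (12, 5). λ = (5 - 6)/(12 - 8) ≡ 12/4 mod 13. 4⁻¹ ≡ 10 (mod 13), so λ ≡ 3.
  x = λ² - 8 - 12 = 9 - 20 ≡ 2; y = λ·(8 - 2) - 6 ≡ 12. → (2, 12)

(2, 12)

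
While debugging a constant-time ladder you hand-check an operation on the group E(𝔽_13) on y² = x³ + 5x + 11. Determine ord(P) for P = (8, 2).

5

2P: tangent at (8, 2): λ = (3·8² + 5)/(2·2) ≡ 2/4. 4⁻¹ ≡ 10 (mod 13) since 4·10 = 40 ≡ 1, so λ ≡ 2·10 ≡ 7.
  x = λ² - 8 - 8 = 49 - 16 ≡ 7; y = λ·(8 - 7) - 2 ≡ 5. → (7, 5)
3P: (7, 5) + (8, 2). λ = (2 - 5)/(8 - 7) ≡ 10/1 mod 13. 1⁻¹ ≡ 1 (mod 13), so λ ≡ 10.
  x = λ² - 7 - 8 = 100 - 15 ≡ 7; y = λ·(7 - 7) - 5 ≡ 8. → (7, 8)
4P: (7, 8) + (8, 2). λ = (2 - 8)/(8 - 7) ≡ 7/1 mod 13. 1⁻¹ ≡ 1 (mod 13) since 1·1 = 1 ≡ 1, so λ ≡ 7.
  x = λ² - 7 - 8 = 49 - 15 ≡ 8; y = λ·(7 - 8) - 8 ≡ 11. → (8, 11)
5P: (8, 11) + (8, 2): same x and y₁ ≡ -y₂, so the sum is ∞.
5P = ∞, so the order is 5.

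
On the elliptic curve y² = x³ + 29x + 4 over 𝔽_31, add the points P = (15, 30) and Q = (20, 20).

(0, 2)

(15, 30) + (20, 20). λ = (20 - 30)/(20 - 15) ≡ 21/5 mod 31. 5⁻¹ ≡ 25 (mod 31), so λ ≡ 29.
  x = λ² - 15 - 20 = 841 - 35 ≡ 0; y = λ·(15 - 0) - 30 ≡ 2. → (0, 2)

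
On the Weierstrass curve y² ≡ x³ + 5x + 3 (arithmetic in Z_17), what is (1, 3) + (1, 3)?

(13, 15)

tangent at (1, 3): λ = (3·1² + 5)/(2·3) ≡ 8/6. 6⁻¹ ≡ 3 (mod 17) since 6·3 = 18 ≡ 1, so λ ≡ 8·3 ≡ 7.
  x = λ² - 1 - 1 = 49 - 2 ≡ 13; y = λ·(1 - 13) - 3 ≡ 15. → (13, 15)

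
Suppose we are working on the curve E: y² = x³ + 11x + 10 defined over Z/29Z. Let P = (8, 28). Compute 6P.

Double-and-add on 6 = (110)₂. Start with P = (8, 28) for the leading 1-bit.
double: tangent at (8, 28): λ = (3·8² + 11)/(2·28) ≡ 0/27. 27⁻¹ ≡ 14 (mod 29), so λ ≡ 0·14 ≡ 0.
  x = λ² - 8 - 8 = 0 - 16 ≡ 13; y = λ·(8 - 13) - 28 ≡ 1. → (13, 1)
add P: (13, 1) + (8, 28). λ = (28 - 1)/(8 - 13) ≡ 27/24 mod 29. 24⁻¹ ≡ 23 (mod 29), so λ ≡ 12.
  x = λ² - 13 - 8 = 144 - 21 ≡ 7; y = λ·(13 - 7) - 1 ≡ 13. → (7, 13)
double: tangent at (7, 13): λ = (3·7² + 11)/(2·13) ≡ 13/26. 26⁻¹ ≡ 19 (mod 29) since 26·19 = 494 ≡ 1, so λ ≡ 13·19 ≡ 15.
  x = λ² - 7 - 7 = 225 - 14 ≡ 8; y = λ·(7 - 8) - 13 ≡ 1. → (8, 1)

(8, 1)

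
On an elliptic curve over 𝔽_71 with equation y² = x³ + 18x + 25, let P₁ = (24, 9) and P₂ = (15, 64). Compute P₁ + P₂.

(24, 9) + (15, 64). λ = (64 - 9)/(15 - 24) ≡ 55/62 mod 71. 62⁻¹ ≡ 63 (mod 71) since 62·63 = 3906 ≡ 1, so λ ≡ 57.
  x = λ² - 24 - 15 = 3249 - 39 ≡ 15; y = λ·(24 - 15) - 9 ≡ 7. → (15, 7)

(15, 7)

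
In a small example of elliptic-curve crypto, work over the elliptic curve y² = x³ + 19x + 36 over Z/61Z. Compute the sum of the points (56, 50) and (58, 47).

(56, 11)

(56, 50) + (58, 47). λ = (47 - 50)/(58 - 56) ≡ 58/2 mod 61. 2⁻¹ ≡ 31 (mod 61), so λ ≡ 29.
  x = λ² - 56 - 58 = 841 - 114 ≡ 56; y = λ·(56 - 56) - 50 ≡ 11. → (56, 11)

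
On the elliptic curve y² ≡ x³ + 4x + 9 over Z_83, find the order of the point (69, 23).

2P: tangent at (69, 23): λ = (3·69² + 4)/(2·23) ≡ 11/46. 46⁻¹ ≡ 74 (mod 83), so λ ≡ 11·74 ≡ 67.
  x = λ² - 69 - 69 = 4489 - 138 ≡ 35; y = λ·(69 - 35) - 23 ≡ 14. → (35, 14)
3P: (35, 14) + (69, 23). λ = (23 - 14)/(69 - 35) ≡ 9/34 mod 83. 34⁻¹ ≡ 22 (mod 83) since 34·22 = 748 ≡ 1, so λ ≡ 32.
  x = λ² - 35 - 69 = 1024 - 104 ≡ 7; y = λ·(35 - 7) - 14 ≡ 52. → (7, 52)
4P: (7, 52) + (69, 23). λ = (23 - 52)/(69 - 7) ≡ 54/62 mod 83. 62⁻¹ ≡ 79 (mod 83) since 62·79 = 4898 ≡ 1, so λ ≡ 33.
  x = λ² - 7 - 69 = 1089 - 76 ≡ 17; y = λ·(7 - 17) - 52 ≡ 33. → (17, 33)
5P: (17, 33) + (69, 23). λ = (23 - 33)/(69 - 17) ≡ 73/52 mod 83. 52⁻¹ ≡ 8 (mod 83), so λ ≡ 3.
  x = λ² - 17 - 69 = 9 - 86 ≡ 6; y = λ·(17 - 6) - 33 ≡ 0. → (6, 0)
6P: (6, 0) + (69, 23). λ = (23 - 0)/(69 - 6) ≡ 23/63 mod 83. 63⁻¹ ≡ 29 (mod 83) since 63·29 = 1827 ≡ 1, so λ ≡ 3.
  x = λ² - 6 - 69 = 9 - 75 ≡ 17; y = λ·(6 - 17) - 0 ≡ 50. → (17, 50)
7P: (17, 50) + (69, 23). λ = (23 - 50)/(69 - 17) ≡ 56/52 mod 83. 52⁻¹ ≡ 8 (mod 83) since 52·8 = 416 ≡ 1, so λ ≡ 33.
  x = λ² - 17 - 69 = 1089 - 86 ≡ 7; y = λ·(17 - 7) - 50 ≡ 31. → (7, 31)
8P: (7, 31) + (69, 23). λ = (23 - 31)/(69 - 7) ≡ 75/62 mod 83. 62⁻¹ ≡ 79 (mod 83) since 62·79 = 4898 ≡ 1, so λ ≡ 32.
  x = λ² - 7 - 69 = 1024 - 76 ≡ 35; y = λ·(7 - 35) - 31 ≡ 69. → (35, 69)
9P: (35, 69) + (69, 23). λ = (23 - 69)/(69 - 35) ≡ 37/34 mod 83. 34⁻¹ ≡ 22 (mod 83), so λ ≡ 67.
  x = λ² - 35 - 69 = 4489 - 104 ≡ 69; y = λ·(35 - 69) - 69 ≡ 60. → (69, 60)
10P: (69, 60) + (69, 23): same x and y₁ ≡ -y₂, so the sum is O.
10P = O, so the order is 10.

10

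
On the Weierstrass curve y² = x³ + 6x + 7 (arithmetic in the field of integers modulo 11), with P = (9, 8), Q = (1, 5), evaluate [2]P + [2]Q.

First 2P:
Repeated addition: build up to 2P.
2P: tangent at (9, 8): λ = (3·9² + 6)/(2·8) ≡ 7/5. 5⁻¹ ≡ 9 (mod 11), so λ ≡ 7·9 ≡ 8.
  x = λ² - 9 - 9 = 64 - 18 ≡ 2; y = λ·(9 - 2) - 8 ≡ 4. → (2, 4)
2P = (2, 4).
Next 2Q:
Repeated addition: build up to 2Q.
2Q: tangent at (1, 5): λ = (3·1² + 6)/(2·5) ≡ 9/10. 10⁻¹ ≡ 10 (mod 11), so λ ≡ 9·10 ≡ 2.
  x = λ² - 1 - 1 = 4 - 2 ≡ 2; y = λ·(1 - 2) - 5 ≡ 4. → (2, 4)
2Q = (2, 4).
Finally 2P + 2Q:
tangent at (2, 4): λ = (3·2² + 6)/(2·4) ≡ 7/8. 8⁻¹ ≡ 7 (mod 11) since 8·7 = 56 ≡ 1, so λ ≡ 7·7 ≡ 5.
  x = λ² - 2 - 2 = 25 - 4 ≡ 10; y = λ·(2 - 10) - 4 ≡ 0. → (10, 0)

(10, 0)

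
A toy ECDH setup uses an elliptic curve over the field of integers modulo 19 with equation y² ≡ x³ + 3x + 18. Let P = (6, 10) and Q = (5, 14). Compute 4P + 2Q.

(17, 17)

First 4P:
Double-and-add on 4 = (100)₂. Start with P = (6, 10) for the leading 1-bit.
double: tangent at (6, 10): λ = (3·6² + 3)/(2·10) ≡ 16/1. 1⁻¹ ≡ 1 (mod 19) since 1·1 = 1 ≡ 1, so λ ≡ 16·1 ≡ 16.
  x = λ² - 6 - 6 = 256 - 12 ≡ 16; y = λ·(6 - 16) - 10 ≡ 1. → (16, 1)
double: tangent at (16, 1): λ = (3·16² + 3)/(2·1) ≡ 11/2. 2⁻¹ ≡ 10 (mod 19), so λ ≡ 11·10 ≡ 15.
  x = λ² - 16 - 16 = 225 - 32 ≡ 3; y = λ·(16 - 3) - 1 ≡ 4. → (3, 4)
4P = (3, 4).
Next 2Q:
Repeated addition: build up to 2Q.
2Q: tangent at (5, 14): λ = (3·5² + 3)/(2·14) ≡ 2/9. 9⁻¹ ≡ 17 (mod 19) since 9·17 = 153 ≡ 1, so λ ≡ 2·17 ≡ 15.
  x = λ² - 5 - 5 = 225 - 10 ≡ 6; y = λ·(5 - 6) - 14 ≡ 9. → (6, 9)
2Q = (6, 9).
Finally 4P + 2Q:
(3, 4) + (6, 9). λ = (9 - 4)/(6 - 3) ≡ 5/3 mod 19. 3⁻¹ ≡ 13 (mod 19), so λ ≡ 8.
  x = λ² - 3 - 6 = 64 - 9 ≡ 17; y = λ·(3 - 17) - 4 ≡ 17. → (17, 17)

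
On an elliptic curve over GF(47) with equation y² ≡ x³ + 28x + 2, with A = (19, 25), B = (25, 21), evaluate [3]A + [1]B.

First 3A:
Repeated addition: build up to 3A.
2A: tangent at (19, 25): λ = (3·19² + 28)/(2·25) ≡ 30/3. 3⁻¹ ≡ 16 (mod 47) since 3·16 = 48 ≡ 1, so λ ≡ 30·16 ≡ 10.
  x = λ² - 19 - 19 = 100 - 38 ≡ 15; y = λ·(19 - 15) - 25 ≡ 15. → (15, 15)
3A: (15, 15) + (19, 25). λ = (25 - 15)/(19 - 15) ≡ 10/4 mod 47. 4⁻¹ ≡ 12 (mod 47) since 4·12 = 48 ≡ 1, so λ ≡ 26.
  x = λ² - 15 - 19 = 676 - 34 ≡ 31; y = λ·(15 - 31) - 15 ≡ 39. → (31, 39)
3A = (31, 39).
Finally 3A + B:
(31, 39) + (25, 21). λ = (21 - 39)/(25 - 31) ≡ 29/41 mod 47. 41⁻¹ ≡ 39 (mod 47), so λ ≡ 3.
  x = λ² - 31 - 25 = 9 - 56 ≡ 0; y = λ·(31 - 0) - 39 ≡ 7. → (0, 7)

(0, 7)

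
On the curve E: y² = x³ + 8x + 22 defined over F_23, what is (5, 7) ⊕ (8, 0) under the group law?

(18, 8)

(5, 7) + (8, 0). λ = (0 - 7)/(8 - 5) ≡ 16/3 mod 23. 3⁻¹ ≡ 8 (mod 23) since 3·8 = 24 ≡ 1, so λ ≡ 13.
  x = λ² - 5 - 8 = 169 - 13 ≡ 18; y = λ·(5 - 18) - 7 ≡ 8. → (18, 8)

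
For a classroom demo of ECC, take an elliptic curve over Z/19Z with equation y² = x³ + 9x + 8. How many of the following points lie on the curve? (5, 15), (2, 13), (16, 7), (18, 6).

(5, 15): 15² ≡ 16, rhs ≡ 7 → off.
(2, 13): 13² ≡ 17, rhs ≡ 15 → off.
(16, 7): 7² ≡ 11, rhs ≡ 11 → on.
(18, 6): 6² ≡ 17, rhs ≡ 17 → on.

2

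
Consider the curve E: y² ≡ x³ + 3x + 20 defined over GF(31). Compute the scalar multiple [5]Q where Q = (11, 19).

(11, 12)

Repeated addition: build up to 5Q.
2Q: tangent at (11, 19): λ = (3·11² + 3)/(2·19) ≡ 25/7. 7⁻¹ ≡ 9 (mod 31), so λ ≡ 25·9 ≡ 8.
  x = λ² - 11 - 11 = 64 - 22 ≡ 11; y = λ·(11 - 11) - 19 ≡ 12. → (11, 12)
3Q: (11, 12) + (11, 19): same x and y₁ ≡ -y₂, so the sum is the point at infinity.
4Q: the point at infinity + (11, 19) = (11, 19) (identity).
5Q: tangent at (11, 19): λ = (3·11² + 3)/(2·19) ≡ 25/7. 7⁻¹ ≡ 9 (mod 31) since 7·9 = 63 ≡ 1, so λ ≡ 25·9 ≡ 8.
  x = λ² - 11 - 11 = 64 - 22 ≡ 11; y = λ·(11 - 11) - 19 ≡ 12. → (11, 12)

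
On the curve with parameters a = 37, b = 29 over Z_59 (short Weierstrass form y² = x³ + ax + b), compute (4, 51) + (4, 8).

The two points share x = 4 and their y-coordinates satisfy 51 + 8 ≡ 0 (mod 59), so they are inverses. Their sum is O.

O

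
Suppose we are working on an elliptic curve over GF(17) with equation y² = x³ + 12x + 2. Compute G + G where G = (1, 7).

tangent at (1, 7): λ = (3·1² + 12)/(2·7) ≡ 15/14. 14⁻¹ ≡ 11 (mod 17) since 14·11 = 154 ≡ 1, so λ ≡ 15·11 ≡ 12.
  x = λ² - 1 - 1 = 144 - 2 ≡ 6; y = λ·(1 - 6) - 7 ≡ 1. → (6, 1)

(6, 1)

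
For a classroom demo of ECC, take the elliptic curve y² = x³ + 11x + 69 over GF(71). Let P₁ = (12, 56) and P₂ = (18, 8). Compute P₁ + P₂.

(34, 49)

(12, 56) + (18, 8). λ = (8 - 56)/(18 - 12) ≡ 23/6 mod 71. 6⁻¹ ≡ 12 (mod 71) since 6·12 = 72 ≡ 1, so λ ≡ 63.
  x = λ² - 12 - 18 = 3969 - 30 ≡ 34; y = λ·(12 - 34) - 56 ≡ 49. → (34, 49)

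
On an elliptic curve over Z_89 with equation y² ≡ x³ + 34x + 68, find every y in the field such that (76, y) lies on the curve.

30, 59

x³ + 34x + 68 = 441628 ≡ 10 (mod 89).
Square roots of 10 mod 89: 30 and 59 (since 30² = 900 ≡ 10).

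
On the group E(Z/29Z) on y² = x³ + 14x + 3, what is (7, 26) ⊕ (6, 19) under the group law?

(7, 3)

(7, 26) + (6, 19). λ = (19 - 26)/(6 - 7) ≡ 22/28 mod 29. 28⁻¹ ≡ 28 (mod 29) since 28·28 = 784 ≡ 1, so λ ≡ 7.
  x = λ² - 7 - 6 = 49 - 13 ≡ 7; y = λ·(7 - 7) - 26 ≡ 3. → (7, 3)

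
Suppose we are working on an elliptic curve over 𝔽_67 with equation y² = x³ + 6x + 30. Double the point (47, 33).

tangent at (47, 33): λ = (3·47² + 6)/(2·33) ≡ 0/66. 66⁻¹ ≡ 66 (mod 67), so λ ≡ 0·66 ≡ 0.
  x = λ² - 47 - 47 = 0 - 94 ≡ 40; y = λ·(47 - 40) - 33 ≡ 34. → (40, 34)

(40, 34)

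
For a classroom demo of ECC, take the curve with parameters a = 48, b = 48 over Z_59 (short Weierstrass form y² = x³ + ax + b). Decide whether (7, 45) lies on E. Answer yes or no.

y² = 45² ≡ 19; x³ + 48x + 48 = 727 ≡ 19 (mod 59). 19 = 19.

yes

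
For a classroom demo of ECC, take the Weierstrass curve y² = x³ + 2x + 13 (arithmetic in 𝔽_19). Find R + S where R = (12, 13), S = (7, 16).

(12, 13) + (7, 16). λ = (16 - 13)/(7 - 12) ≡ 3/14 mod 19. 14⁻¹ ≡ 15 (mod 19), so λ ≡ 7.
  x = λ² - 12 - 7 = 49 - 19 ≡ 11; y = λ·(12 - 11) - 13 ≡ 13. → (11, 13)

(11, 13)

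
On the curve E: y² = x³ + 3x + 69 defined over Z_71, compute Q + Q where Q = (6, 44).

(24, 64)

tangent at (6, 44): λ = (3·6² + 3)/(2·44) ≡ 40/17. 17⁻¹ ≡ 46 (mod 71), so λ ≡ 40·46 ≡ 65.
  x = λ² - 6 - 6 = 4225 - 12 ≡ 24; y = λ·(6 - 24) - 44 ≡ 64. → (24, 64)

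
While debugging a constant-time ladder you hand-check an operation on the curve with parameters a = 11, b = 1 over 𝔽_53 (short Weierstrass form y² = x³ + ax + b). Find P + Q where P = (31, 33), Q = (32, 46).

(0, 52)

(31, 33) + (32, 46). λ = (46 - 33)/(32 - 31) ≡ 13/1 mod 53. 1⁻¹ ≡ 1 (mod 53) since 1·1 = 1 ≡ 1, so λ ≡ 13.
  x = λ² - 31 - 32 = 169 - 63 ≡ 0; y = λ·(31 - 0) - 33 ≡ 52. → (0, 52)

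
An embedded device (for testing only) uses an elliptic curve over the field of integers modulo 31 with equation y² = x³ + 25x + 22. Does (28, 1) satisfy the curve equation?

y² = 1² ≡ 1; x³ + 25x + 22 = 22674 ≡ 13 (mod 31). 1 ≠ 13.

no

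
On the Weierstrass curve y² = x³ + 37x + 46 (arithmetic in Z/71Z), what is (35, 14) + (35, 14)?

tangent at (35, 14): λ = (3·35² + 37)/(2·14) ≡ 20/28. 28⁻¹ ≡ 33 (mod 71) since 28·33 = 924 ≡ 1, so λ ≡ 20·33 ≡ 21.
  x = λ² - 35 - 35 = 441 - 70 ≡ 16; y = λ·(35 - 16) - 14 ≡ 30. → (16, 30)

(16, 30)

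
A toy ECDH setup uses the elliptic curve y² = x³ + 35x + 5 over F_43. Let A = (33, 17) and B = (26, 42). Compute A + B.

(38, 7)

(33, 17) + (26, 42). λ = (42 - 17)/(26 - 33) ≡ 25/36 mod 43. 36⁻¹ ≡ 6 (mod 43) since 36·6 = 216 ≡ 1, so λ ≡ 21.
  x = λ² - 33 - 26 = 441 - 59 ≡ 38; y = λ·(33 - 38) - 17 ≡ 7. → (38, 7)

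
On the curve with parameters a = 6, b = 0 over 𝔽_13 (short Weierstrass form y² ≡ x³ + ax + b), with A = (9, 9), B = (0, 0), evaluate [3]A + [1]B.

(8, 12)

First 3A:
Repeated addition: build up to 3A.
2A: tangent at (9, 9): λ = (3·9² + 6)/(2·9) ≡ 2/5. 5⁻¹ ≡ 8 (mod 13), so λ ≡ 2·8 ≡ 3.
  x = λ² - 9 - 9 = 9 - 18 ≡ 4; y = λ·(9 - 4) - 9 ≡ 6. → (4, 6)
3A: (4, 6) + (9, 9). λ = (9 - 6)/(9 - 4) ≡ 3/5 mod 13. 5⁻¹ ≡ 8 (mod 13), so λ ≡ 11.
  x = λ² - 4 - 9 = 121 - 13 ≡ 4; y = λ·(4 - 4) - 6 ≡ 7. → (4, 7)
3A = (4, 7).
Finally 3A + B:
(4, 7) + (0, 0). λ = (0 - 7)/(0 - 4) ≡ 6/9 mod 13. 9⁻¹ ≡ 3 (mod 13) since 9·3 = 27 ≡ 1, so λ ≡ 5.
  x = λ² - 4 - 0 = 25 - 4 ≡ 8; y = λ·(4 - 8) - 7 ≡ 12. → (8, 12)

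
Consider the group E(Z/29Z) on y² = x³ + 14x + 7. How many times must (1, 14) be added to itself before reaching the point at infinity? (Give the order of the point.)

2P: tangent at (1, 14): λ = (3·1² + 14)/(2·14) ≡ 17/28. 28⁻¹ ≡ 28 (mod 29) since 28·28 = 784 ≡ 1, so λ ≡ 17·28 ≡ 12.
  x = λ² - 1 - 1 = 144 - 2 ≡ 26; y = λ·(1 - 26) - 14 ≡ 5. → (26, 5)
3P: (26, 5) + (1, 14). λ = (14 - 5)/(1 - 26) ≡ 9/4 mod 29. 4⁻¹ ≡ 22 (mod 29) since 4·22 = 88 ≡ 1, so λ ≡ 24.
  x = λ² - 26 - 1 = 576 - 27 ≡ 27; y = λ·(26 - 27) - 5 ≡ 0. → (27, 0)
4P: (27, 0) + (1, 14). λ = (14 - 0)/(1 - 27) ≡ 14/3 mod 29. 3⁻¹ ≡ 10 (mod 29), so λ ≡ 24.
  x = λ² - 27 - 1 = 576 - 28 ≡ 26; y = λ·(27 - 26) - 0 ≡ 24. → (26, 24)
5P: (26, 24) + (1, 14). λ = (14 - 24)/(1 - 26) ≡ 19/4 mod 29. 4⁻¹ ≡ 22 (mod 29), so λ ≡ 12.
  x = λ² - 26 - 1 = 144 - 27 ≡ 1; y = λ·(26 - 1) - 24 ≡ 15. → (1, 15)
6P: (1, 15) + (1, 14): same x and y₁ ≡ -y₂, so the sum is the point at infinity.
6P = the point at infinity, so the order is 6.

6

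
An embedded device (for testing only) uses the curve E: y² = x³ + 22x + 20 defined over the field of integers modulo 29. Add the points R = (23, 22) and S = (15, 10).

(23, 22) + (15, 10). λ = (10 - 22)/(15 - 23) ≡ 17/21 mod 29. 21⁻¹ ≡ 18 (mod 29), so λ ≡ 16.
  x = λ² - 23 - 15 = 256 - 38 ≡ 15; y = λ·(23 - 15) - 22 ≡ 19. → (15, 19)

(15, 19)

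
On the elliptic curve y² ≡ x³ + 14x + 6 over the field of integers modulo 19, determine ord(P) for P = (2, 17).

8

2P: tangent at (2, 17): λ = (3·2² + 14)/(2·17) ≡ 7/15. 15⁻¹ ≡ 14 (mod 19) since 15·14 = 210 ≡ 1, so λ ≡ 7·14 ≡ 3.
  x = λ² - 2 - 2 = 9 - 4 ≡ 5; y = λ·(2 - 5) - 17 ≡ 12. → (5, 12)
3P: (5, 12) + (2, 17). λ = (17 - 12)/(2 - 5) ≡ 5/16 mod 19. 16⁻¹ ≡ 6 (mod 19), so λ ≡ 11.
  x = λ² - 5 - 2 = 121 - 7 ≡ 0; y = λ·(5 - 0) - 12 ≡ 5. → (0, 5)
4P: (0, 5) + (2, 17). λ = (17 - 5)/(2 - 0) ≡ 12/2 mod 19. 2⁻¹ ≡ 10 (mod 19) since 2·10 = 20 ≡ 1, so λ ≡ 6.
  x = λ² - 0 - 2 = 36 - 2 ≡ 15; y = λ·(0 - 15) - 5 ≡ 0. → (15, 0)
5P: (15, 0) + (2, 17). λ = (17 - 0)/(2 - 15) ≡ 17/6 mod 19. 6⁻¹ ≡ 16 (mod 19), so λ ≡ 6.
  x = λ² - 15 - 2 = 36 - 17 ≡ 0; y = λ·(15 - 0) - 0 ≡ 14. → (0, 14)
6P: (0, 14) + (2, 17). λ = (17 - 14)/(2 - 0) ≡ 3/2 mod 19. 2⁻¹ ≡ 10 (mod 19), so λ ≡ 11.
  x = λ² - 0 - 2 = 121 - 2 ≡ 5; y = λ·(0 - 5) - 14 ≡ 7. → (5, 7)
7P: (5, 7) + (2, 17). λ = (17 - 7)/(2 - 5) ≡ 10/16 mod 19. 16⁻¹ ≡ 6 (mod 19) since 16·6 = 96 ≡ 1, so λ ≡ 3.
  x = λ² - 5 - 2 = 9 - 7 ≡ 2; y = λ·(5 - 2) - 7 ≡ 2. → (2, 2)
8P: (2, 2) + (2, 17): same x and y₁ ≡ -y₂, so the sum is O.
8P = O, so the order is 8.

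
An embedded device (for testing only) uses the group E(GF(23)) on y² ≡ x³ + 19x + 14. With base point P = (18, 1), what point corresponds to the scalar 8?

(17, 12)

Repeated addition: build up to 8P.
2P: tangent at (18, 1): λ = (3·18² + 19)/(2·1) ≡ 2/2. 2⁻¹ ≡ 12 (mod 23), so λ ≡ 2·12 ≡ 1.
  x = λ² - 18 - 18 = 1 - 36 ≡ 11; y = λ·(18 - 11) - 1 ≡ 6. → (11, 6)
3P: (11, 6) + (18, 1). λ = (1 - 6)/(18 - 11) ≡ 18/7 mod 23. 7⁻¹ ≡ 10 (mod 23) since 7·10 = 70 ≡ 1, so λ ≡ 19.
  x = λ² - 11 - 18 = 361 - 29 ≡ 10; y = λ·(11 - 10) - 6 ≡ 13. → (10, 13)
4P: (10, 13) + (18, 1). λ = (1 - 13)/(18 - 10) ≡ 11/8 mod 23. 8⁻¹ ≡ 3 (mod 23) since 8·3 = 24 ≡ 1, so λ ≡ 10.
  x = λ² - 10 - 18 = 100 - 28 ≡ 3; y = λ·(10 - 3) - 13 ≡ 11. → (3, 11)
5P: (3, 11) + (18, 1). λ = (1 - 11)/(18 - 3) ≡ 13/15 mod 23. 15⁻¹ ≡ 20 (mod 23), so λ ≡ 7.
  x = λ² - 3 - 18 = 49 - 21 ≡ 5; y = λ·(3 - 5) - 11 ≡ 21. → (5, 21)
6P: (5, 21) + (18, 1). λ = (1 - 21)/(18 - 5) ≡ 3/13 mod 23. 13⁻¹ ≡ 16 (mod 23), so λ ≡ 2.
  x = λ² - 5 - 18 = 4 - 23 ≡ 4; y = λ·(5 - 4) - 21 ≡ 4. → (4, 4)
7P: (4, 4) + (18, 1). λ = (1 - 4)/(18 - 4) ≡ 20/14 mod 23. 14⁻¹ ≡ 5 (mod 23), so λ ≡ 8.
  x = λ² - 4 - 18 = 64 - 22 ≡ 19; y = λ·(4 - 19) - 4 ≡ 14. → (19, 14)
8P: (19, 14) + (18, 1). λ = (1 - 14)/(18 - 19) ≡ 10/22 mod 23. 22⁻¹ ≡ 22 (mod 23), so λ ≡ 13.
  x = λ² - 19 - 18 = 169 - 37 ≡ 17; y = λ·(19 - 17) - 14 ≡ 12. → (17, 12)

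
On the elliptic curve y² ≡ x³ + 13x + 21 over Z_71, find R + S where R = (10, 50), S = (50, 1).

(20, 51)

(10, 50) + (50, 1). λ = (1 - 50)/(50 - 10) ≡ 22/40 mod 71. 40⁻¹ ≡ 16 (mod 71) since 40·16 = 640 ≡ 1, so λ ≡ 68.
  x = λ² - 10 - 50 = 4624 - 60 ≡ 20; y = λ·(10 - 20) - 50 ≡ 51. → (20, 51)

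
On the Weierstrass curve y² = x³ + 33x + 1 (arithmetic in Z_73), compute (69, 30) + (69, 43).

The two points share x = 69 and their y-coordinates satisfy 30 + 43 ≡ 0 (mod 73), so they are inverses. Their sum is 𝒪.

O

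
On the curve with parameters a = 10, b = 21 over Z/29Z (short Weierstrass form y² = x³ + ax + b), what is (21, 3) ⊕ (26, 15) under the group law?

(21, 3) + (26, 15). λ = (15 - 3)/(26 - 21) ≡ 12/5 mod 29. 5⁻¹ ≡ 6 (mod 29), so λ ≡ 14.
  x = λ² - 21 - 26 = 196 - 47 ≡ 4; y = λ·(21 - 4) - 3 ≡ 3. → (4, 3)

(4, 3)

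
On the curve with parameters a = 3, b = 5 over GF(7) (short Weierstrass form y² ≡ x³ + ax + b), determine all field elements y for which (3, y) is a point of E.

none

x³ + 3x + 5 = 41 ≡ 6 (mod 7).
6 is a non-residue mod 7; no y exists.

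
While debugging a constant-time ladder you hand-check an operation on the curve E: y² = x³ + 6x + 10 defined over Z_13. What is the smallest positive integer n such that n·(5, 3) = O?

2P: tangent at (5, 3): λ = (3·5² + 6)/(2·3) ≡ 3/6. 6⁻¹ ≡ 11 (mod 13) since 6·11 = 66 ≡ 1, so λ ≡ 3·11 ≡ 7.
  x = λ² - 5 - 5 = 49 - 10 ≡ 0; y = λ·(5 - 0) - 3 ≡ 6. → (0, 6)
3P: (0, 6) + (5, 3). λ = (3 - 6)/(5 - 0) ≡ 10/5 mod 13. 5⁻¹ ≡ 8 (mod 13) since 5·8 = 40 ≡ 1, so λ ≡ 2.
  x = λ² - 0 - 5 = 4 - 5 ≡ 12; y = λ·(0 - 12) - 6 ≡ 9. → (12, 9)
4P: (12, 9) + (5, 3). λ = (3 - 9)/(5 - 12) ≡ 7/6 mod 13. 6⁻¹ ≡ 11 (mod 13), so λ ≡ 12.
  x = λ² - 12 - 5 = 144 - 17 ≡ 10; y = λ·(12 - 10) - 9 ≡ 2. → (10, 2)
5P: (10, 2) + (5, 3). λ = (3 - 2)/(5 - 10) ≡ 1/8 mod 13. 8⁻¹ ≡ 5 (mod 13), so λ ≡ 5.
  x = λ² - 10 - 5 = 25 - 15 ≡ 10; y = λ·(10 - 10) - 2 ≡ 11. → (10, 11)
6P: (10, 11) + (5, 3). λ = (3 - 11)/(5 - 10) ≡ 5/8 mod 13. 8⁻¹ ≡ 5 (mod 13), so λ ≡ 12.
  x = λ² - 10 - 5 = 144 - 15 ≡ 12; y = λ·(10 - 12) - 11 ≡ 4. → (12, 4)
7P: (12, 4) + (5, 3). λ = (3 - 4)/(5 - 12) ≡ 12/6 mod 13. 6⁻¹ ≡ 11 (mod 13) since 6·11 = 66 ≡ 1, so λ ≡ 2.
  x = λ² - 12 - 5 = 4 - 17 ≡ 0; y = λ·(12 - 0) - 4 ≡ 7. → (0, 7)
8P: (0, 7) + (5, 3). λ = (3 - 7)/(5 - 0) ≡ 9/5 mod 13. 5⁻¹ ≡ 8 (mod 13) since 5·8 = 40 ≡ 1, so λ ≡ 7.
  x = λ² - 0 - 5 = 49 - 5 ≡ 5; y = λ·(0 - 5) - 7 ≡ 10. → (5, 10)
9P: (5, 10) + (5, 3): same x and y₁ ≡ -y₂, so the sum is O.
9P = O, so the order is 9.

9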